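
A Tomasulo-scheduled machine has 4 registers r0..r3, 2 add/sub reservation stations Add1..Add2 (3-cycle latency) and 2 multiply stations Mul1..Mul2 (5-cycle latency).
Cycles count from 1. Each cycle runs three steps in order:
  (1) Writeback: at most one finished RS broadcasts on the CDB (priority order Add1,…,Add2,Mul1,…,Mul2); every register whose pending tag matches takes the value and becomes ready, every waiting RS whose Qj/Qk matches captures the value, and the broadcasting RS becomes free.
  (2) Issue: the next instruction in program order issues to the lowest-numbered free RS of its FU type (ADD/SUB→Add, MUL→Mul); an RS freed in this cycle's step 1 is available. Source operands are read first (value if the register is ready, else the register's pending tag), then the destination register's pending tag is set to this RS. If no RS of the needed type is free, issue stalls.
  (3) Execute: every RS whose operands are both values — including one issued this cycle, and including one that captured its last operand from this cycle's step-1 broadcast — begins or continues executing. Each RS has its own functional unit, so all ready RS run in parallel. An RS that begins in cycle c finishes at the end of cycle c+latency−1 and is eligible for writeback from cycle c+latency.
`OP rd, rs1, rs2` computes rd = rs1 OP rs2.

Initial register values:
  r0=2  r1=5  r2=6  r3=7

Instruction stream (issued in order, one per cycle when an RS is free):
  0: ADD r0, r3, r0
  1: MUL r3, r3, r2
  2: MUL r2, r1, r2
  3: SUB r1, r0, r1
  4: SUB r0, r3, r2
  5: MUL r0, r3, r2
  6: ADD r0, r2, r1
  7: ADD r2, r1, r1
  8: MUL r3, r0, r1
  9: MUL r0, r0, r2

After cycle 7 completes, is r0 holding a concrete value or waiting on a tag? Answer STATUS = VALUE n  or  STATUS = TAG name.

STATUS = TAG Add2

c1: issue ADD r0<-Add1 | r0:Add1,r1:5,r2:6,r3:7
c2: issue MUL r3<-Mul1 | r0:Add1,r1:5,r2:6,r3:Mul1
c3: issue MUL r2<-Mul2 | r0:Add1,r1:5,r2:Mul2,r3:Mul1
c4: CDB Add1=9; issue SUB r1<-Add1 | r0:9,r1:Add1,r2:Mul2,r3:Mul1
c5: issue SUB r0<-Add2 | r0:Add2,r1:Add1,r2:Mul2,r3:Mul1
c6: stall | r0:Add2,r1:Add1,r2:Mul2,r3:Mul1
c7: CDB Add1=4; stall | r0:Add2,r1:4,r2:Mul2,r3:Mul1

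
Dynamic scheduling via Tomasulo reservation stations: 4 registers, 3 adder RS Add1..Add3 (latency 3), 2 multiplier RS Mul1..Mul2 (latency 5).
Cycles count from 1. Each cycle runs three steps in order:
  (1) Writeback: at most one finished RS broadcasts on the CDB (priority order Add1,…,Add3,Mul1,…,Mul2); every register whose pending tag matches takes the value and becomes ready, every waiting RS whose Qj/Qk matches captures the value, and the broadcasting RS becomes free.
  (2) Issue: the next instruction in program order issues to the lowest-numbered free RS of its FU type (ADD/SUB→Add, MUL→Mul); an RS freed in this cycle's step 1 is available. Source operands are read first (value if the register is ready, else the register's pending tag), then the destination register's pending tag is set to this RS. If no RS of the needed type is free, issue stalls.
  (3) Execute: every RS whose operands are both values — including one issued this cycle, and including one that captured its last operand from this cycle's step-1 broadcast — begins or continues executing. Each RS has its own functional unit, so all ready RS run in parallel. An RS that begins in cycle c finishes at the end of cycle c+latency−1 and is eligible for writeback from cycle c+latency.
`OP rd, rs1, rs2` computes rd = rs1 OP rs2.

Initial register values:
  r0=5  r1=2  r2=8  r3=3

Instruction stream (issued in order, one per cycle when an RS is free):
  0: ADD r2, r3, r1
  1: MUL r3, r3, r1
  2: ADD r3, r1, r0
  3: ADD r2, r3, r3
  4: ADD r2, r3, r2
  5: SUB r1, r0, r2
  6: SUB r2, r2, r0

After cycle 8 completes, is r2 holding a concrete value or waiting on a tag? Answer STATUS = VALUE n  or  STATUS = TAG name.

  c1: issue ADD r2<-Add1  regs: r0:5,r1:2,r2:Add1,r3:3
  c2: issue MUL r3<-Mul1  regs: r0:5,r1:2,r2:Add1,r3:Mul1
  c3: issue ADD r3<-Add2  regs: r0:5,r1:2,r2:Add1,r3:Add2
  c4: CDB Add1=5; issue ADD r2<-Add1  regs: r0:5,r1:2,r2:Add1,r3:Add2
  c5: issue ADD r2<-Add3  regs: r0:5,r1:2,r2:Add3,r3:Add2
  c6: CDB Add2=7; issue SUB r1<-Add2  regs: r0:5,r1:Add2,r2:Add3,r3:7
  c7: CDB Mul1=6; stall  regs: r0:5,r1:Add2,r2:Add3,r3:7
  c8: stall  regs: r0:5,r1:Add2,r2:Add3,r3:7

STATUS = TAG Add3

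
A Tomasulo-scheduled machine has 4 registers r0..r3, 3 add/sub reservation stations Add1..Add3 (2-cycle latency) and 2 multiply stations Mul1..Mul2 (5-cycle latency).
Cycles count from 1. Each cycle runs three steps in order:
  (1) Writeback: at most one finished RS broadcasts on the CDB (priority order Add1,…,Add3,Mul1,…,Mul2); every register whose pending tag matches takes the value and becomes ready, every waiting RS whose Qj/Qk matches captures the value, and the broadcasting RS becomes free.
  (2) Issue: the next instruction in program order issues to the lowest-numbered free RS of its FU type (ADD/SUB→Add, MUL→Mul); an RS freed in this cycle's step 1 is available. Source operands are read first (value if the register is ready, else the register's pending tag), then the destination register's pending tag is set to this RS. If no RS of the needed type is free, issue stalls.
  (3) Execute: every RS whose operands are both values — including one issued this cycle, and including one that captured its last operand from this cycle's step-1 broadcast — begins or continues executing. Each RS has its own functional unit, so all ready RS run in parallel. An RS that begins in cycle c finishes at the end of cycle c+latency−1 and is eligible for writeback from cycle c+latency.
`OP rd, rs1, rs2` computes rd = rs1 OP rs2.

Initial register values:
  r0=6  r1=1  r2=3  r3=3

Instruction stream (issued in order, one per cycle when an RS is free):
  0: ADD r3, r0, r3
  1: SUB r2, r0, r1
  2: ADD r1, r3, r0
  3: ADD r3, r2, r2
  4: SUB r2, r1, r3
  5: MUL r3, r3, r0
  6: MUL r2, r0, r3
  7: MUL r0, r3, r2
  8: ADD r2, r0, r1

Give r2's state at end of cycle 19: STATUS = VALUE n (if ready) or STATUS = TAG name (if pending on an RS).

STATUS = TAG Add1

cycle 1: issue ADD r3<-Add1 // r0:6,r1:1,r2:3,r3:Add1
cycle 2: issue SUB r2<-Add2 // r0:6,r1:1,r2:Add2,r3:Add1
cycle 3: CDB Add1=9; issue ADD r1<-Add1 // r0:6,r1:Add1,r2:Add2,r3:9
cycle 4: CDB Add2=5; issue ADD r3<-Add2 // r0:6,r1:Add1,r2:5,r3:Add2
cycle 5: CDB Add1=15; issue SUB r2<-Add1 // r0:6,r1:15,r2:Add1,r3:Add2
cycle 6: CDB Add2=10; issue MUL r3<-Mul1 // r0:6,r1:15,r2:Add1,r3:Mul1
cycle 7: issue MUL r2<-Mul2 // r0:6,r1:15,r2:Mul2,r3:Mul1
cycle 8: CDB Add1=5; stall // r0:6,r1:15,r2:Mul2,r3:Mul1
cycle 9: stall // r0:6,r1:15,r2:Mul2,r3:Mul1
cycle 10: stall // r0:6,r1:15,r2:Mul2,r3:Mul1
cycle 11: CDB Mul1=60; issue MUL r0<-Mul1 // r0:Mul1,r1:15,r2:Mul2,r3:60
cycle 12: issue ADD r2<-Add1 // r0:Mul1,r1:15,r2:Add1,r3:60
cycle 13: - // r0:Mul1,r1:15,r2:Add1,r3:60
cycle 14: - // r0:Mul1,r1:15,r2:Add1,r3:60
cycle 15: - // r0:Mul1,r1:15,r2:Add1,r3:60
cycle 16: CDB Mul2=360 // r0:Mul1,r1:15,r2:Add1,r3:60
cycle 17: - // r0:Mul1,r1:15,r2:Add1,r3:60
cycle 18: - // r0:Mul1,r1:15,r2:Add1,r3:60
cycle 19: - // r0:Mul1,r1:15,r2:Add1,r3:60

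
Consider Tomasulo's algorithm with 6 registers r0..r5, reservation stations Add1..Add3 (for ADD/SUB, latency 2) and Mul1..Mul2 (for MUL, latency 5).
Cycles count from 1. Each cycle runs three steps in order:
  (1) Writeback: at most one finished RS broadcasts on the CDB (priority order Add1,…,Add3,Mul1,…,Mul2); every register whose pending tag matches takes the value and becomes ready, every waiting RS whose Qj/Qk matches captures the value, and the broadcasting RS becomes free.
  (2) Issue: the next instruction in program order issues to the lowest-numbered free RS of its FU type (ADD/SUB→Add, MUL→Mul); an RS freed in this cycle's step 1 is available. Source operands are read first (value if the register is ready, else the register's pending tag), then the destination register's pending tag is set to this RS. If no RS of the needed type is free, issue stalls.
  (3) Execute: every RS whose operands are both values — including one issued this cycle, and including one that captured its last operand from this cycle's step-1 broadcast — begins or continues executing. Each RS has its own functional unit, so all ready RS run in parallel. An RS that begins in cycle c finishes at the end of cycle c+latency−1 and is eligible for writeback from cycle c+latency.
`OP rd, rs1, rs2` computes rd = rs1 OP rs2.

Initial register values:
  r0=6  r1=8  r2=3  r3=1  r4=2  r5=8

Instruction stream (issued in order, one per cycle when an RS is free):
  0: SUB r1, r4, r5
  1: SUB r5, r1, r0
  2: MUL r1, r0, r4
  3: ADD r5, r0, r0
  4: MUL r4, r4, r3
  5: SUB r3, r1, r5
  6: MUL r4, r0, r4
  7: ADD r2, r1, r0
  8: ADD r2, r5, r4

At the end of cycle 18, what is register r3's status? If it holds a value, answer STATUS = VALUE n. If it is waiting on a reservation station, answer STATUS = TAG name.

  c1: issue SUB r1<-Add1  regs: r0:6,r1:Add1,r2:3,r3:1,r4:2,r5:8
  c2: issue SUB r5<-Add2  regs: r0:6,r1:Add1,r2:3,r3:1,r4:2,r5:Add2
  c3: CDB Add1=-6; issue MUL r1<-Mul1  regs: r0:6,r1:Mul1,r2:3,r3:1,r4:2,r5:Add2
  c4: issue ADD r5<-Add1  regs: r0:6,r1:Mul1,r2:3,r3:1,r4:2,r5:Add1
  c5: CDB Add2=-12; issue MUL r4<-Mul2  regs: r0:6,r1:Mul1,r2:3,r3:1,r4:Mul2,r5:Add1
  c6: CDB Add1=12; issue SUB r3<-Add1  regs: r0:6,r1:Mul1,r2:3,r3:Add1,r4:Mul2,r5:12
  c7: stall  regs: r0:6,r1:Mul1,r2:3,r3:Add1,r4:Mul2,r5:12
  c8: CDB Mul1=12; issue MUL r4<-Mul1  regs: r0:6,r1:12,r2:3,r3:Add1,r4:Mul1,r5:12
  c9: issue ADD r2<-Add2  regs: r0:6,r1:12,r2:Add2,r3:Add1,r4:Mul1,r5:12
  c10: CDB Add1=0; issue ADD r2<-Add1  regs: r0:6,r1:12,r2:Add1,r3:0,r4:Mul1,r5:12
  c11: CDB Add2=18  regs: r0:6,r1:12,r2:Add1,r3:0,r4:Mul1,r5:12
  c12: CDB Mul2=2  regs: r0:6,r1:12,r2:Add1,r3:0,r4:Mul1,r5:12
  c13: -  regs: r0:6,r1:12,r2:Add1,r3:0,r4:Mul1,r5:12
  c14: -  regs: r0:6,r1:12,r2:Add1,r3:0,r4:Mul1,r5:12
  c15: -  regs: r0:6,r1:12,r2:Add1,r3:0,r4:Mul1,r5:12
  c16: -  regs: r0:6,r1:12,r2:Add1,r3:0,r4:Mul1,r5:12
  c17: CDB Mul1=12  regs: r0:6,r1:12,r2:Add1,r3:0,r4:12,r5:12
  c18: -  regs: r0:6,r1:12,r2:Add1,r3:0,r4:12,r5:12

STATUS = VALUE 0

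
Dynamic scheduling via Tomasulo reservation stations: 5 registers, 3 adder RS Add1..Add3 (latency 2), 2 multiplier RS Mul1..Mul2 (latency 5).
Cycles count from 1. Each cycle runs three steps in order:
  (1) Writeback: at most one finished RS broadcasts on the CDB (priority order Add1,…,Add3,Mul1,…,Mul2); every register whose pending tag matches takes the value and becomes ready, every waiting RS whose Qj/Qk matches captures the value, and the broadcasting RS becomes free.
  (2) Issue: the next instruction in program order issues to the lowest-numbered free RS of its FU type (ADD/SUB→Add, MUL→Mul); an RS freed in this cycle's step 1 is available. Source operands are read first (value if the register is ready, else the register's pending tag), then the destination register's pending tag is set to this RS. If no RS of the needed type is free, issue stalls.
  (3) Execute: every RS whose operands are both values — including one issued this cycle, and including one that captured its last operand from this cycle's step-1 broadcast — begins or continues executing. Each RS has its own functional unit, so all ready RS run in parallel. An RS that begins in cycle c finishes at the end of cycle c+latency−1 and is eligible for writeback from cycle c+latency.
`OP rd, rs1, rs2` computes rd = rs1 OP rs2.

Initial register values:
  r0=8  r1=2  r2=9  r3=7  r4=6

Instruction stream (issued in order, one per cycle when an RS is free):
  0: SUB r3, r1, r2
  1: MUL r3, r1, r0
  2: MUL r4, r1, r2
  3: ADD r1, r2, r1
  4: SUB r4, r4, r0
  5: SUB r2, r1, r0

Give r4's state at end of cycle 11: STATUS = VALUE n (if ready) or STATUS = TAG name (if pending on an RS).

c1: issue SUB r3<-Add1 | r0:8,r1:2,r2:9,r3:Add1,r4:6
c2: issue MUL r3<-Mul1 | r0:8,r1:2,r2:9,r3:Mul1,r4:6
c3: CDB Add1=-7; issue MUL r4<-Mul2 | r0:8,r1:2,r2:9,r3:Mul1,r4:Mul2
c4: issue ADD r1<-Add1 | r0:8,r1:Add1,r2:9,r3:Mul1,r4:Mul2
c5: issue SUB r4<-Add2 | r0:8,r1:Add1,r2:9,r3:Mul1,r4:Add2
c6: CDB Add1=11; issue SUB r2<-Add1 | r0:8,r1:11,r2:Add1,r3:Mul1,r4:Add2
c7: CDB Mul1=16 | r0:8,r1:11,r2:Add1,r3:16,r4:Add2
c8: CDB Add1=3 | r0:8,r1:11,r2:3,r3:16,r4:Add2
c9: CDB Mul2=18 | r0:8,r1:11,r2:3,r3:16,r4:Add2
c10: - | r0:8,r1:11,r2:3,r3:16,r4:Add2
c11: CDB Add2=10 | r0:8,r1:11,r2:3,r3:16,r4:10

STATUS = VALUE 10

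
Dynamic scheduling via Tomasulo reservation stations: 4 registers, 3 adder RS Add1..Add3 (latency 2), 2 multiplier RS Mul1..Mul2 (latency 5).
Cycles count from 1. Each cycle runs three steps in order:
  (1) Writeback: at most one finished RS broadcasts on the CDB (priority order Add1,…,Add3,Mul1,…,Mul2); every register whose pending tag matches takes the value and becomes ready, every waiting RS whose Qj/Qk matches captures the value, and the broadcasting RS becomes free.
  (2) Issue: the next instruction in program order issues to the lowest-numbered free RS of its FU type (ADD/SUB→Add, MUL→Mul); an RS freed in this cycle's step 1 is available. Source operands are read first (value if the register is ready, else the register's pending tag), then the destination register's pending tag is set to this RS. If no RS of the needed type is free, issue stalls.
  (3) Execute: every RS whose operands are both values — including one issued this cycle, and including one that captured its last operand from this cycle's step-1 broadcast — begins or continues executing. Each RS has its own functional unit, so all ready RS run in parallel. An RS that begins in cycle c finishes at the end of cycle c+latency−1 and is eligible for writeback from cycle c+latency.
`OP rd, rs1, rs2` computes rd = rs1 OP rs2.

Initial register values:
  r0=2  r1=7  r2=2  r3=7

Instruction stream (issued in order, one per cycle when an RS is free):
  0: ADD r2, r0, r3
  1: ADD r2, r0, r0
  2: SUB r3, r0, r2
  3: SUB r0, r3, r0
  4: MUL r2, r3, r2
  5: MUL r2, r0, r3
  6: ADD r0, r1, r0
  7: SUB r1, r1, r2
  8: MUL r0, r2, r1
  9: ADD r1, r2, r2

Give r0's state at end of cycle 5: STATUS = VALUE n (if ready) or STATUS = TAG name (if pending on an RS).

c1: issue ADD r2<-Add1 | r0:2,r1:7,r2:Add1,r3:7
c2: issue ADD r2<-Add2 | r0:2,r1:7,r2:Add2,r3:7
c3: CDB Add1=9; issue SUB r3<-Add1 | r0:2,r1:7,r2:Add2,r3:Add1
c4: CDB Add2=4; issue SUB r0<-Add2 | r0:Add2,r1:7,r2:4,r3:Add1
c5: issue MUL r2<-Mul1 | r0:Add2,r1:7,r2:Mul1,r3:Add1

STATUS = TAG Add2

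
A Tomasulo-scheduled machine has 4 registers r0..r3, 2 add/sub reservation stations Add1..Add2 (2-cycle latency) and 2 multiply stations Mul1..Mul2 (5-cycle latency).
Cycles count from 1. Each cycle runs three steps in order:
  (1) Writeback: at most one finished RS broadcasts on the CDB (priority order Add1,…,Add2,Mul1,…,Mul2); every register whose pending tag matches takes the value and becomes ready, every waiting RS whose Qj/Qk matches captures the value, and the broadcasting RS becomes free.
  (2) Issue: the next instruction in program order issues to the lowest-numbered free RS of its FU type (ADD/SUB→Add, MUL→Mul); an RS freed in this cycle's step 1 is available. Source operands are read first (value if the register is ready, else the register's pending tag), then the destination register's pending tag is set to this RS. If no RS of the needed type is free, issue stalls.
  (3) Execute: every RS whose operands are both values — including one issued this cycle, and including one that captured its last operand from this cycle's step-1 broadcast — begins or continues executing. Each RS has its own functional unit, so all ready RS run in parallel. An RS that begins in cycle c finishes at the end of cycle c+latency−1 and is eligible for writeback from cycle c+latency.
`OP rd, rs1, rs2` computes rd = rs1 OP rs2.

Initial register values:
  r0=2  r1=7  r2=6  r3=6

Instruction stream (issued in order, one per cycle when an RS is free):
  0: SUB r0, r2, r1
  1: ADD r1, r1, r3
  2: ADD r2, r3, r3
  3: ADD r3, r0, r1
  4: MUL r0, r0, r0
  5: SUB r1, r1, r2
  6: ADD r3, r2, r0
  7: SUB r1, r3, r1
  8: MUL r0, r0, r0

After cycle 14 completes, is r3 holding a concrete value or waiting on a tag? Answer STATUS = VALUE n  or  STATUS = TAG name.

c1: issue SUB r0<-Add1 | r0:Add1,r1:7,r2:6,r3:6
c2: issue ADD r1<-Add2 | r0:Add1,r1:Add2,r2:6,r3:6
c3: CDB Add1=-1; issue ADD r2<-Add1 | r0:-1,r1:Add2,r2:Add1,r3:6
c4: CDB Add2=13; issue ADD r3<-Add2 | r0:-1,r1:13,r2:Add1,r3:Add2
c5: CDB Add1=12; issue MUL r0<-Mul1 | r0:Mul1,r1:13,r2:12,r3:Add2
c6: CDB Add2=12; issue SUB r1<-Add1 | r0:Mul1,r1:Add1,r2:12,r3:12
c7: issue ADD r3<-Add2 | r0:Mul1,r1:Add1,r2:12,r3:Add2
c8: CDB Add1=1; issue SUB r1<-Add1 | r0:Mul1,r1:Add1,r2:12,r3:Add2
c9: issue MUL r0<-Mul2 | r0:Mul2,r1:Add1,r2:12,r3:Add2
c10: CDB Mul1=1 | r0:Mul2,r1:Add1,r2:12,r3:Add2
c11: - | r0:Mul2,r1:Add1,r2:12,r3:Add2
c12: CDB Add2=13 | r0:Mul2,r1:Add1,r2:12,r3:13
c13: - | r0:Mul2,r1:Add1,r2:12,r3:13
c14: CDB Add1=12 | r0:Mul2,r1:12,r2:12,r3:13

STATUS = VALUE 13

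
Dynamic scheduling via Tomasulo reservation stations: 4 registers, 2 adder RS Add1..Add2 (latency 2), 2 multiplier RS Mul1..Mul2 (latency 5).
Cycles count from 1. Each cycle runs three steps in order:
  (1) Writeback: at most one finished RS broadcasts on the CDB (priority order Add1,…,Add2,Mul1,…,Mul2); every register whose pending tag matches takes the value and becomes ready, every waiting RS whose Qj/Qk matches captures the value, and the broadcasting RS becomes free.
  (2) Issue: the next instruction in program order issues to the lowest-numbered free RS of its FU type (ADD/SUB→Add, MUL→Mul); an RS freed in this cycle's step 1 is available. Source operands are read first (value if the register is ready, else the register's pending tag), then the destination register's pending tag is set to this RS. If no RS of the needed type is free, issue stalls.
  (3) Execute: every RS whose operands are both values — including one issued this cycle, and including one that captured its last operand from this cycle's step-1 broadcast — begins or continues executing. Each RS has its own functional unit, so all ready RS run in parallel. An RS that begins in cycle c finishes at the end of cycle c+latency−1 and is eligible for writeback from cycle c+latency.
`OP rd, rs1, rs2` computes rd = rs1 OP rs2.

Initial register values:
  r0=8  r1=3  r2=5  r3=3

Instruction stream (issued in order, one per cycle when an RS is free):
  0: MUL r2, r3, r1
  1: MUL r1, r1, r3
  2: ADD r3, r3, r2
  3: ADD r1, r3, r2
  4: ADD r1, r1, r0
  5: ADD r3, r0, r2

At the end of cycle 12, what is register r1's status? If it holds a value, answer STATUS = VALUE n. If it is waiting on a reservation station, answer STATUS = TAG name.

STATUS = VALUE 29

c1: issue MUL r2<-Mul1 | r0:8,r1:3,r2:Mul1,r3:3
c2: issue MUL r1<-Mul2 | r0:8,r1:Mul2,r2:Mul1,r3:3
c3: issue ADD r3<-Add1 | r0:8,r1:Mul2,r2:Mul1,r3:Add1
c4: issue ADD r1<-Add2 | r0:8,r1:Add2,r2:Mul1,r3:Add1
c5: stall | r0:8,r1:Add2,r2:Mul1,r3:Add1
c6: CDB Mul1=9; stall | r0:8,r1:Add2,r2:9,r3:Add1
c7: CDB Mul2=9; stall | r0:8,r1:Add2,r2:9,r3:Add1
c8: CDB Add1=12; issue ADD r1<-Add1 | r0:8,r1:Add1,r2:9,r3:12
c9: stall | r0:8,r1:Add1,r2:9,r3:12
c10: CDB Add2=21; issue ADD r3<-Add2 | r0:8,r1:Add1,r2:9,r3:Add2
c11: - | r0:8,r1:Add1,r2:9,r3:Add2
c12: CDB Add1=29 | r0:8,r1:29,r2:9,r3:Add2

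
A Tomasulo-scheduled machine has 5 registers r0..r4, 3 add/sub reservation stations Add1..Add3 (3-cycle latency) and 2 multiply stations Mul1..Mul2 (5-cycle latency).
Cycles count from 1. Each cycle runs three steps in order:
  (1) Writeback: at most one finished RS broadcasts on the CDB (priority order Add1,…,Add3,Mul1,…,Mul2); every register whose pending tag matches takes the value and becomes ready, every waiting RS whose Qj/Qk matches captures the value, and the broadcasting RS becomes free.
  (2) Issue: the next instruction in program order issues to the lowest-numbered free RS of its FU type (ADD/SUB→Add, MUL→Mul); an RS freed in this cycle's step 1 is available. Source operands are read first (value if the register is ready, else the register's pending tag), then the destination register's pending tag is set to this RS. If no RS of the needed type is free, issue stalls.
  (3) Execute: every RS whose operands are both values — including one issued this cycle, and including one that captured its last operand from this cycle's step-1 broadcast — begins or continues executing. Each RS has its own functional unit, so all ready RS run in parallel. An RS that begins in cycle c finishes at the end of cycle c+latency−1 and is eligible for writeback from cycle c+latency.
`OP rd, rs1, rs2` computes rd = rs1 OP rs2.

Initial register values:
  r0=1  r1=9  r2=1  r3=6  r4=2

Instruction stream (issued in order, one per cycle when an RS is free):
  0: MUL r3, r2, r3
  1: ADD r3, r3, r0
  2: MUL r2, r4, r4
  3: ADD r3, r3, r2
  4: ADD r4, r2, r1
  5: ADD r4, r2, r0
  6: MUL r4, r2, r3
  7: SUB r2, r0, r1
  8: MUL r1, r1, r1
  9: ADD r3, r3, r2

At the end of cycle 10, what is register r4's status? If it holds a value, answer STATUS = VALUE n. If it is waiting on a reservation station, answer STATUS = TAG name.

  c1: issue MUL r3<-Mul1  regs: r0:1,r1:9,r2:1,r3:Mul1,r4:2
  c2: issue ADD r3<-Add1  regs: r0:1,r1:9,r2:1,r3:Add1,r4:2
  c3: issue MUL r2<-Mul2  regs: r0:1,r1:9,r2:Mul2,r3:Add1,r4:2
  c4: issue ADD r3<-Add2  regs: r0:1,r1:9,r2:Mul2,r3:Add2,r4:2
  c5: issue ADD r4<-Add3  regs: r0:1,r1:9,r2:Mul2,r3:Add2,r4:Add3
  c6: CDB Mul1=6; stall  regs: r0:1,r1:9,r2:Mul2,r3:Add2,r4:Add3
  c7: stall  regs: r0:1,r1:9,r2:Mul2,r3:Add2,r4:Add3
  c8: CDB Mul2=4; stall  regs: r0:1,r1:9,r2:4,r3:Add2,r4:Add3
  c9: CDB Add1=7; issue ADD r4<-Add1  regs: r0:1,r1:9,r2:4,r3:Add2,r4:Add1
  c10: issue MUL r4<-Mul1  regs: r0:1,r1:9,r2:4,r3:Add2,r4:Mul1

STATUS = TAG Mul1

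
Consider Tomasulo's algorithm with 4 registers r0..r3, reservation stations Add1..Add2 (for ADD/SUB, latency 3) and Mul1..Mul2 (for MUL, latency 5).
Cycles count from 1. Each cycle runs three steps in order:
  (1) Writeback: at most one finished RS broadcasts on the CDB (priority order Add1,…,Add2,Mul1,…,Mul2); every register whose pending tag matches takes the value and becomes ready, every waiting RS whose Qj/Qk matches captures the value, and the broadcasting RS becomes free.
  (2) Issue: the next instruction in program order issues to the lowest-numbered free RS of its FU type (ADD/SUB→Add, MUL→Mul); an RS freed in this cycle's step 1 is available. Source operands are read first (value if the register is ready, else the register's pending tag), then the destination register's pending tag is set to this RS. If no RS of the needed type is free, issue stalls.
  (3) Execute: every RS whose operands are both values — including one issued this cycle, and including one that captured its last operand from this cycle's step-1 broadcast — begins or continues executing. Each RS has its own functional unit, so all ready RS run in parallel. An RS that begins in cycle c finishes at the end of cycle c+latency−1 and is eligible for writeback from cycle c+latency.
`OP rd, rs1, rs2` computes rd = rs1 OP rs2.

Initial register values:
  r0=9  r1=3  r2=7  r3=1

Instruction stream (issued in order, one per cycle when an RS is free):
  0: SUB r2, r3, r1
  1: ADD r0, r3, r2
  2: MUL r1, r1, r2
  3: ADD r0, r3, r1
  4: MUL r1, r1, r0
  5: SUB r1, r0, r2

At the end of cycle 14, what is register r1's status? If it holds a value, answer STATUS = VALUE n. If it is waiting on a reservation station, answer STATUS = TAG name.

cycle 1: issue SUB r2<-Add1 // r0:9,r1:3,r2:Add1,r3:1
cycle 2: issue ADD r0<-Add2 // r0:Add2,r1:3,r2:Add1,r3:1
cycle 3: issue MUL r1<-Mul1 // r0:Add2,r1:Mul1,r2:Add1,r3:1
cycle 4: CDB Add1=-2; issue ADD r0<-Add1 // r0:Add1,r1:Mul1,r2:-2,r3:1
cycle 5: issue MUL r1<-Mul2 // r0:Add1,r1:Mul2,r2:-2,r3:1
cycle 6: stall // r0:Add1,r1:Mul2,r2:-2,r3:1
cycle 7: CDB Add2=-1; issue SUB r1<-Add2 // r0:Add1,r1:Add2,r2:-2,r3:1
cycle 8: - // r0:Add1,r1:Add2,r2:-2,r3:1
cycle 9: CDB Mul1=-6 // r0:Add1,r1:Add2,r2:-2,r3:1
cycle 10: - // r0:Add1,r1:Add2,r2:-2,r3:1
cycle 11: - // r0:Add1,r1:Add2,r2:-2,r3:1
cycle 12: CDB Add1=-5 // r0:-5,r1:Add2,r2:-2,r3:1
cycle 13: - // r0:-5,r1:Add2,r2:-2,r3:1
cycle 14: - // r0:-5,r1:Add2,r2:-2,r3:1

STATUS = TAG Add2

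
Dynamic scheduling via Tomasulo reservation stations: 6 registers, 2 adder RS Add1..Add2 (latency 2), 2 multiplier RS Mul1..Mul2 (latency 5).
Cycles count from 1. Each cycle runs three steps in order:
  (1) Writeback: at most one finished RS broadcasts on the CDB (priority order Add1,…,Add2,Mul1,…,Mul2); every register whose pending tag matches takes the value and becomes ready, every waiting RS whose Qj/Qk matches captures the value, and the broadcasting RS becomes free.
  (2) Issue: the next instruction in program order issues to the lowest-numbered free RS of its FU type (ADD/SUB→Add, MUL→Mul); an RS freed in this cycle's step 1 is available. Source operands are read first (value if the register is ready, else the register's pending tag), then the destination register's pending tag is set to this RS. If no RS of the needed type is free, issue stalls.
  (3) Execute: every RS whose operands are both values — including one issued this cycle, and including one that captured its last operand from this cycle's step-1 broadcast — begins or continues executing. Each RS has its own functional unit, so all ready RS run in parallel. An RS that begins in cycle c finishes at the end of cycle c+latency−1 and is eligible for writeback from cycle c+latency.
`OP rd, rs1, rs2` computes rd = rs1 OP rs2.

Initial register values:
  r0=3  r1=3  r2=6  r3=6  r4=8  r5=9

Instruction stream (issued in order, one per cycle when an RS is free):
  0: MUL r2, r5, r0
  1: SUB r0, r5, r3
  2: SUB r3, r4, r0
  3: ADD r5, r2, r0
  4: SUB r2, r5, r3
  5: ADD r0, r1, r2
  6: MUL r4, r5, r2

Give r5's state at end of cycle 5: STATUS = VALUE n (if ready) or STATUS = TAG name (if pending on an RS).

STATUS = TAG Add1

cycle 1: issue MUL r2<-Mul1 // r0:3,r1:3,r2:Mul1,r3:6,r4:8,r5:9
cycle 2: issue SUB r0<-Add1 // r0:Add1,r1:3,r2:Mul1,r3:6,r4:8,r5:9
cycle 3: issue SUB r3<-Add2 // r0:Add1,r1:3,r2:Mul1,r3:Add2,r4:8,r5:9
cycle 4: CDB Add1=3; issue ADD r5<-Add1 // r0:3,r1:3,r2:Mul1,r3:Add2,r4:8,r5:Add1
cycle 5: stall // r0:3,r1:3,r2:Mul1,r3:Add2,r4:8,r5:Add1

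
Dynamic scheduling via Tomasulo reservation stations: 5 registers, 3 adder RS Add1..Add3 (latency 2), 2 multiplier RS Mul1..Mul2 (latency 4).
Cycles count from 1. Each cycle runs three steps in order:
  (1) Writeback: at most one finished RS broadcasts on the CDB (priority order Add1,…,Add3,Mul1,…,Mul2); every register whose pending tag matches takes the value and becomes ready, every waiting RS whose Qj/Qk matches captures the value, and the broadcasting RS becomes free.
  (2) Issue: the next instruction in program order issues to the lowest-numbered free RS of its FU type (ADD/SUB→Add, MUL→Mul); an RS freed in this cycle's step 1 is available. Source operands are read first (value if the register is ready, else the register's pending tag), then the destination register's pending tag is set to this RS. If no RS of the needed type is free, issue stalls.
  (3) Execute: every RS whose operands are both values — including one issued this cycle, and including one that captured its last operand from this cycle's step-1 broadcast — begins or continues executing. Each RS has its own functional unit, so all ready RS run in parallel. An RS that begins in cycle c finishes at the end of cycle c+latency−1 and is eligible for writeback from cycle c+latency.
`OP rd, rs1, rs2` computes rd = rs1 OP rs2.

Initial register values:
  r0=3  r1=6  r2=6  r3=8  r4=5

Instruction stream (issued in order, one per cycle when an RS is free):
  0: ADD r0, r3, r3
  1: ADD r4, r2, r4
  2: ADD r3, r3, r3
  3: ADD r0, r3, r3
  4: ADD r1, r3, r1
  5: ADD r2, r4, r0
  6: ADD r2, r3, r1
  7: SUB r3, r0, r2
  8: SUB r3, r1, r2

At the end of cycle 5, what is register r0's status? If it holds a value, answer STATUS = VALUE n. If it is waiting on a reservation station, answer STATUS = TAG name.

STATUS = TAG Add2

c1: issue ADD r0<-Add1 | r0:Add1,r1:6,r2:6,r3:8,r4:5
c2: issue ADD r4<-Add2 | r0:Add1,r1:6,r2:6,r3:8,r4:Add2
c3: CDB Add1=16; issue ADD r3<-Add1 | r0:16,r1:6,r2:6,r3:Add1,r4:Add2
c4: CDB Add2=11; issue ADD r0<-Add2 | r0:Add2,r1:6,r2:6,r3:Add1,r4:11
c5: CDB Add1=16; issue ADD r1<-Add1 | r0:Add2,r1:Add1,r2:6,r3:16,r4:11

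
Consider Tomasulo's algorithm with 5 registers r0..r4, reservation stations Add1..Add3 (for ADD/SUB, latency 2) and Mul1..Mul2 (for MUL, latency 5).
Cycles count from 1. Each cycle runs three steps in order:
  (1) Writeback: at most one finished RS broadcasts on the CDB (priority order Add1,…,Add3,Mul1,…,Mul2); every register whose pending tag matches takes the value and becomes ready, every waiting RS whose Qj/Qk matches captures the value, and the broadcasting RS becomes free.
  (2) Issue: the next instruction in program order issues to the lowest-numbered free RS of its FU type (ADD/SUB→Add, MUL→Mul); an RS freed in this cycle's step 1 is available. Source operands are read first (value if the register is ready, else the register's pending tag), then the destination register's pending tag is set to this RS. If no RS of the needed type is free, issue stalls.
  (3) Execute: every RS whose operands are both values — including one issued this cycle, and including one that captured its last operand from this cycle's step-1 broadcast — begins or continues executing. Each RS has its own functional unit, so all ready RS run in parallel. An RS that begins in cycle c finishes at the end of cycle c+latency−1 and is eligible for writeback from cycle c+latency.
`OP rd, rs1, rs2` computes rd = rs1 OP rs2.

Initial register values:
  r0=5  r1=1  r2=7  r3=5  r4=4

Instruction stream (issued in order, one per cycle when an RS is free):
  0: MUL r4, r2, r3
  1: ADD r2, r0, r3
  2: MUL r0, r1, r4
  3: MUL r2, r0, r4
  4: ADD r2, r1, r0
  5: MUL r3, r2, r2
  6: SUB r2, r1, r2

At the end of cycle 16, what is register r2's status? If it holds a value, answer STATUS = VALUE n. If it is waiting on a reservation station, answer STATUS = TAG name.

  c1: issue MUL r4<-Mul1  regs: r0:5,r1:1,r2:7,r3:5,r4:Mul1
  c2: issue ADD r2<-Add1  regs: r0:5,r1:1,r2:Add1,r3:5,r4:Mul1
  c3: issue MUL r0<-Mul2  regs: r0:Mul2,r1:1,r2:Add1,r3:5,r4:Mul1
  c4: CDB Add1=10; stall  regs: r0:Mul2,r1:1,r2:10,r3:5,r4:Mul1
  c5: stall  regs: r0:Mul2,r1:1,r2:10,r3:5,r4:Mul1
  c6: CDB Mul1=35; issue MUL r2<-Mul1  regs: r0:Mul2,r1:1,r2:Mul1,r3:5,r4:35
  c7: issue ADD r2<-Add1  regs: r0:Mul2,r1:1,r2:Add1,r3:5,r4:35
  c8: stall  regs: r0:Mul2,r1:1,r2:Add1,r3:5,r4:35
  c9: stall  regs: r0:Mul2,r1:1,r2:Add1,r3:5,r4:35
  c10: stall  regs: r0:Mul2,r1:1,r2:Add1,r3:5,r4:35
  c11: CDB Mul2=35; issue MUL r3<-Mul2  regs: r0:35,r1:1,r2:Add1,r3:Mul2,r4:35
  c12: issue SUB r2<-Add2  regs: r0:35,r1:1,r2:Add2,r3:Mul2,r4:35
  c13: CDB Add1=36  regs: r0:35,r1:1,r2:Add2,r3:Mul2,r4:35
  c14: -  regs: r0:35,r1:1,r2:Add2,r3:Mul2,r4:35
  c15: CDB Add2=-35  regs: r0:35,r1:1,r2:-35,r3:Mul2,r4:35
  c16: CDB Mul1=1225  regs: r0:35,r1:1,r2:-35,r3:Mul2,r4:35

STATUS = VALUE -35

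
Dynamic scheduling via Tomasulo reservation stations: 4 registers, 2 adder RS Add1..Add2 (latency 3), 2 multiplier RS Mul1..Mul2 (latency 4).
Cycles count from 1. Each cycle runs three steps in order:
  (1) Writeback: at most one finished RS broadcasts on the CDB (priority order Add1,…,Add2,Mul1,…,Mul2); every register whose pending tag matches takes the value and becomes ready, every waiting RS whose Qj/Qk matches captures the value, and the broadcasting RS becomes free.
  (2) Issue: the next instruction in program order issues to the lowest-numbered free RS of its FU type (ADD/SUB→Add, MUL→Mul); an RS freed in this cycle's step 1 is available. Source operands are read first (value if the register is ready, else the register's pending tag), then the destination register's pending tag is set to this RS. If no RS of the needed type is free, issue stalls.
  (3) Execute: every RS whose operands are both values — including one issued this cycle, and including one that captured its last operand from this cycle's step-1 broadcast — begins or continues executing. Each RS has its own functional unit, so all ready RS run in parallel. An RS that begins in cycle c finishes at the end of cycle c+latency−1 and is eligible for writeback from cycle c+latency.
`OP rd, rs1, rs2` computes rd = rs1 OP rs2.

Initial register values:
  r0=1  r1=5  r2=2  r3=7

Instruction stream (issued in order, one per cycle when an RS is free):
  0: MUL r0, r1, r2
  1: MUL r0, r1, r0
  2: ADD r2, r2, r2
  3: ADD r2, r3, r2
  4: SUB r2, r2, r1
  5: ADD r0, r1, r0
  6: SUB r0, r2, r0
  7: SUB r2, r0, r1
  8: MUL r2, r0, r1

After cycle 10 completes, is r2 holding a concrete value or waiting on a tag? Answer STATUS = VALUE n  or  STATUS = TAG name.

STATUS = TAG Add1

cycle 1: issue MUL r0<-Mul1 // r0:Mul1,r1:5,r2:2,r3:7
cycle 2: issue MUL r0<-Mul2 // r0:Mul2,r1:5,r2:2,r3:7
cycle 3: issue ADD r2<-Add1 // r0:Mul2,r1:5,r2:Add1,r3:7
cycle 4: issue ADD r2<-Add2 // r0:Mul2,r1:5,r2:Add2,r3:7
cycle 5: CDB Mul1=10; stall // r0:Mul2,r1:5,r2:Add2,r3:7
cycle 6: CDB Add1=4; issue SUB r2<-Add1 // r0:Mul2,r1:5,r2:Add1,r3:7
cycle 7: stall // r0:Mul2,r1:5,r2:Add1,r3:7
cycle 8: stall // r0:Mul2,r1:5,r2:Add1,r3:7
cycle 9: CDB Add2=11; issue ADD r0<-Add2 // r0:Add2,r1:5,r2:Add1,r3:7
cycle 10: CDB Mul2=50; stall // r0:Add2,r1:5,r2:Add1,r3:7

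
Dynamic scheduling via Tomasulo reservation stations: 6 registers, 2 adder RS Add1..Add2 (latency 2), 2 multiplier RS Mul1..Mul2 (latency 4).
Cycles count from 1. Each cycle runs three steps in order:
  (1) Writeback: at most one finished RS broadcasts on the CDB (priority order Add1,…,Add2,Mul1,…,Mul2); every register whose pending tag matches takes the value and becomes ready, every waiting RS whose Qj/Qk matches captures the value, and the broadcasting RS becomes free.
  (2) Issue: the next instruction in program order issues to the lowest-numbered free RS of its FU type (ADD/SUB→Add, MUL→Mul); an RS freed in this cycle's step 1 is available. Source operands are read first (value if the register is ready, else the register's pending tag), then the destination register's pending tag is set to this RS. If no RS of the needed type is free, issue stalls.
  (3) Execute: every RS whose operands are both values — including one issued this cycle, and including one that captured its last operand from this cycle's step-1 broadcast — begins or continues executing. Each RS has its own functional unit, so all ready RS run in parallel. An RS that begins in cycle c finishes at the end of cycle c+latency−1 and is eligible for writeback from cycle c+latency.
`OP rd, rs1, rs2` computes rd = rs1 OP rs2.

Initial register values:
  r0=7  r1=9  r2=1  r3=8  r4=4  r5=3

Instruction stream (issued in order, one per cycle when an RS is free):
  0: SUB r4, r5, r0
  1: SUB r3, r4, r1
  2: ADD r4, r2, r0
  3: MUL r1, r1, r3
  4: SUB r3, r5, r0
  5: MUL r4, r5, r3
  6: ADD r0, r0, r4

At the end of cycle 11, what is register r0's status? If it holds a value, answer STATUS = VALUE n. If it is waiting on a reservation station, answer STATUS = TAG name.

STATUS = TAG Add1

cycle 1: issue SUB r4<-Add1 // r0:7,r1:9,r2:1,r3:8,r4:Add1,r5:3
cycle 2: issue SUB r3<-Add2 // r0:7,r1:9,r2:1,r3:Add2,r4:Add1,r5:3
cycle 3: CDB Add1=-4; issue ADD r4<-Add1 // r0:7,r1:9,r2:1,r3:Add2,r4:Add1,r5:3
cycle 4: issue MUL r1<-Mul1 // r0:7,r1:Mul1,r2:1,r3:Add2,r4:Add1,r5:3
cycle 5: CDB Add1=8; issue SUB r3<-Add1 // r0:7,r1:Mul1,r2:1,r3:Add1,r4:8,r5:3
cycle 6: CDB Add2=-13; issue MUL r4<-Mul2 // r0:7,r1:Mul1,r2:1,r3:Add1,r4:Mul2,r5:3
cycle 7: CDB Add1=-4; issue ADD r0<-Add1 // r0:Add1,r1:Mul1,r2:1,r3:-4,r4:Mul2,r5:3
cycle 8: - // r0:Add1,r1:Mul1,r2:1,r3:-4,r4:Mul2,r5:3
cycle 9: - // r0:Add1,r1:Mul1,r2:1,r3:-4,r4:Mul2,r5:3
cycle 10: CDB Mul1=-117 // r0:Add1,r1:-117,r2:1,r3:-4,r4:Mul2,r5:3
cycle 11: CDB Mul2=-12 // r0:Add1,r1:-117,r2:1,r3:-4,r4:-12,r5:3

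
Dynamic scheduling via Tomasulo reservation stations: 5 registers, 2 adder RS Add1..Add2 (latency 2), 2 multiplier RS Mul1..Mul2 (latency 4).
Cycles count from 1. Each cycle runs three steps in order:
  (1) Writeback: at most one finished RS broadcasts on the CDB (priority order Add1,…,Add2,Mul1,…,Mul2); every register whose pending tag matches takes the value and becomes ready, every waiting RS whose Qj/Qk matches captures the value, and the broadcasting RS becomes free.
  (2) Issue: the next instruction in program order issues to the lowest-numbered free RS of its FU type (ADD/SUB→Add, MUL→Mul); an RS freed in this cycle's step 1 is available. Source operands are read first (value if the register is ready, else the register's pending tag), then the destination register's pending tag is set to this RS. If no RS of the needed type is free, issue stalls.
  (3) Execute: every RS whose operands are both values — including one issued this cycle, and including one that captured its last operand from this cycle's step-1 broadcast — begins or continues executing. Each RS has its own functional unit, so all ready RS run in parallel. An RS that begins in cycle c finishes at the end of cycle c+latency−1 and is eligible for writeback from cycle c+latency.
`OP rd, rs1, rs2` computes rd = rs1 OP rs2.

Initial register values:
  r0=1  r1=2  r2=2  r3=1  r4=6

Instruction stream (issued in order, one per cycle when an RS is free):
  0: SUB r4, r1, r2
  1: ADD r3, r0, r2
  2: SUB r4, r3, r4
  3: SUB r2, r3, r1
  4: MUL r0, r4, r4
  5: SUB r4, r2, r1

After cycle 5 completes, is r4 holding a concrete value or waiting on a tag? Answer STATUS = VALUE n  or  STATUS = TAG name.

cycle 1: issue SUB r4<-Add1 // r0:1,r1:2,r2:2,r3:1,r4:Add1
cycle 2: issue ADD r3<-Add2 // r0:1,r1:2,r2:2,r3:Add2,r4:Add1
cycle 3: CDB Add1=0; issue SUB r4<-Add1 // r0:1,r1:2,r2:2,r3:Add2,r4:Add1
cycle 4: CDB Add2=3; issue SUB r2<-Add2 // r0:1,r1:2,r2:Add2,r3:3,r4:Add1
cycle 5: issue MUL r0<-Mul1 // r0:Mul1,r1:2,r2:Add2,r3:3,r4:Add1

STATUS = TAG Add1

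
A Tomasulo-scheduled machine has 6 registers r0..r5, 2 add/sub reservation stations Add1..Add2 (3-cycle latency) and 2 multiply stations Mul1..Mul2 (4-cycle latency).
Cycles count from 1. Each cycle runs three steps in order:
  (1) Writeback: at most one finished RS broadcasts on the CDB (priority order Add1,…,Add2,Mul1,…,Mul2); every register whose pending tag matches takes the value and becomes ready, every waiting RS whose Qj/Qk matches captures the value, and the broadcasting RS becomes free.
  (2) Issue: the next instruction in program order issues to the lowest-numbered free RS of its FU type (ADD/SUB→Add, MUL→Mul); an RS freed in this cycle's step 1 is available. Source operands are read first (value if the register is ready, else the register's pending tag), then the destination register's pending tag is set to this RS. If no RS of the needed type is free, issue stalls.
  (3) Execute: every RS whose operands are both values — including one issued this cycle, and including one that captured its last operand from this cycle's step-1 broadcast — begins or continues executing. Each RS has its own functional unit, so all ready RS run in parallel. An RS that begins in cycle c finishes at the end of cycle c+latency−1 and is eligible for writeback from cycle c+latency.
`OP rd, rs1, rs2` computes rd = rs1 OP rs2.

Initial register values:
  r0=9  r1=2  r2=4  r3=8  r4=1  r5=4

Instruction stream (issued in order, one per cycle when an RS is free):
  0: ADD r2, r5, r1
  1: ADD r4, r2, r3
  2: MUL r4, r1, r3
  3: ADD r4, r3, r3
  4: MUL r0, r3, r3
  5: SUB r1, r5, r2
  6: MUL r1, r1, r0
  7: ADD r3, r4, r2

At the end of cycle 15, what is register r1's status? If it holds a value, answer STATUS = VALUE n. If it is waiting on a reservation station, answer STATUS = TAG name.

STATUS = VALUE -128

  c1: issue ADD r2<-Add1  regs: r0:9,r1:2,r2:Add1,r3:8,r4:1,r5:4
  c2: issue ADD r4<-Add2  regs: r0:9,r1:2,r2:Add1,r3:8,r4:Add2,r5:4
  c3: issue MUL r4<-Mul1  regs: r0:9,r1:2,r2:Add1,r3:8,r4:Mul1,r5:4
  c4: CDB Add1=6; issue ADD r4<-Add1  regs: r0:9,r1:2,r2:6,r3:8,r4:Add1,r5:4
  c5: issue MUL r0<-Mul2  regs: r0:Mul2,r1:2,r2:6,r3:8,r4:Add1,r5:4
  c6: stall  regs: r0:Mul2,r1:2,r2:6,r3:8,r4:Add1,r5:4
  c7: CDB Add1=16; issue SUB r1<-Add1  regs: r0:Mul2,r1:Add1,r2:6,r3:8,r4:16,r5:4
  c8: CDB Add2=14; stall  regs: r0:Mul2,r1:Add1,r2:6,r3:8,r4:16,r5:4
  c9: CDB Mul1=16; issue MUL r1<-Mul1  regs: r0:Mul2,r1:Mul1,r2:6,r3:8,r4:16,r5:4
  c10: CDB Add1=-2; issue ADD r3<-Add1  regs: r0:Mul2,r1:Mul1,r2:6,r3:Add1,r4:16,r5:4
  c11: CDB Mul2=64  regs: r0:64,r1:Mul1,r2:6,r3:Add1,r4:16,r5:4
  c12: -  regs: r0:64,r1:Mul1,r2:6,r3:Add1,r4:16,r5:4
  c13: CDB Add1=22  regs: r0:64,r1:Mul1,r2:6,r3:22,r4:16,r5:4
  c14: -  regs: r0:64,r1:Mul1,r2:6,r3:22,r4:16,r5:4
  c15: CDB Mul1=-128  regs: r0:64,r1:-128,r2:6,r3:22,r4:16,r5:4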